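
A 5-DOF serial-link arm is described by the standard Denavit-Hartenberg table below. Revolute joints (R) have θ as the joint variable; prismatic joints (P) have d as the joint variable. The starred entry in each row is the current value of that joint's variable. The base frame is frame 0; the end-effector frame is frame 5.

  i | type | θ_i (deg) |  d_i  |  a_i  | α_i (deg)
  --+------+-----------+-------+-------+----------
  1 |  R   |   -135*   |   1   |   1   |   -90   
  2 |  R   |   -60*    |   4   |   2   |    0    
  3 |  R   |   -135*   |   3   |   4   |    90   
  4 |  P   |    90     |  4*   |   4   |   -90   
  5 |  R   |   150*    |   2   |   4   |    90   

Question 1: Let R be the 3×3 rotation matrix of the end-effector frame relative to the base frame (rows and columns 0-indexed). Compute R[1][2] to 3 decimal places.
End-effector z-axis (col 2 of R) = (0.5120,-0.1951,0.8365)
R[1][2] = -0.1951

-0.195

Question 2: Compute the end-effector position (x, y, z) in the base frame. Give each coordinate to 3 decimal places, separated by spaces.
after link 1: o_1 = (-0.7071, -0.7071, 1.0000)
after link 2: o_2 = (1.4142, -4.2426, 2.7321)
after link 3: o_3 = (6.2676, -3.6319, 1.6968)
after link 4: o_4 = (8.3640, -7.1924, -2.1669)
after link 5: o_5 = (4.9145, -5.7429, 0.2826)

4.914 -5.743 0.283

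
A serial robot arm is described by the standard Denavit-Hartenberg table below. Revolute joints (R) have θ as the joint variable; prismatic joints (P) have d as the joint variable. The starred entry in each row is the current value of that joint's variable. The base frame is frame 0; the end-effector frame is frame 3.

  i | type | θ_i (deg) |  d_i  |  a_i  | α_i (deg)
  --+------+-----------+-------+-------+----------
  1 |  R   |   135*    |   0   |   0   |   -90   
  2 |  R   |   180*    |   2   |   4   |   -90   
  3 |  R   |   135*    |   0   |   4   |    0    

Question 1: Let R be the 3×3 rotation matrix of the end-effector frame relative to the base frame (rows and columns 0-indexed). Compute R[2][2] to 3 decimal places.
End-effector z-axis (col 2 of R) = (0.0000,-0.0000,1.0000)
R[2][2] = 1.0000

1.000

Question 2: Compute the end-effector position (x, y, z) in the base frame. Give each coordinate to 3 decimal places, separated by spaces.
1.414 -0.243 -0.000

after link 1: o_1 = (0.0000, 0.0000, 0.0000)
after link 2: o_2 = (1.4142, -4.2426, -0.0000)
after link 3: o_3 = (1.4142, -0.2426, -0.0000)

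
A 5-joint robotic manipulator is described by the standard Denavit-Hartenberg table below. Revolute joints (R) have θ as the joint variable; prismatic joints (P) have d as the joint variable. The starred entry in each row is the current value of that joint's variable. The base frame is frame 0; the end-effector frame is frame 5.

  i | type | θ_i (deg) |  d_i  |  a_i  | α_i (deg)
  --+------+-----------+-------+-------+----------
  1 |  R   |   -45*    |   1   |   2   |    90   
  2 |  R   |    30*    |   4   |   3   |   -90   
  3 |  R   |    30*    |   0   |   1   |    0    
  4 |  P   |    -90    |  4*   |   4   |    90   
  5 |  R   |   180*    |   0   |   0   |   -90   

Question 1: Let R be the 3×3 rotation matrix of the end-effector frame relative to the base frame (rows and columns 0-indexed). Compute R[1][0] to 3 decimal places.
End-effector x-axis (col 0 of R) = (0.3062,0.9186,-0.2500)
R[1][0] = 0.9186

0.919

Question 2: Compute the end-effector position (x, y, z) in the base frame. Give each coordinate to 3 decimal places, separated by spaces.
-1.332 -8.517 7.397

after link 1: o_1 = (1.4142, -1.4142, 1.0000)
after link 2: o_2 = (0.4229, -6.0798, 2.5000)
after link 3: o_3 = (1.3068, -6.2565, 2.9330)
after link 4: o_4 = (-1.3322, -8.5166, 7.3971)
after link 5: o_5 = (-1.3322, -8.5166, 7.3971)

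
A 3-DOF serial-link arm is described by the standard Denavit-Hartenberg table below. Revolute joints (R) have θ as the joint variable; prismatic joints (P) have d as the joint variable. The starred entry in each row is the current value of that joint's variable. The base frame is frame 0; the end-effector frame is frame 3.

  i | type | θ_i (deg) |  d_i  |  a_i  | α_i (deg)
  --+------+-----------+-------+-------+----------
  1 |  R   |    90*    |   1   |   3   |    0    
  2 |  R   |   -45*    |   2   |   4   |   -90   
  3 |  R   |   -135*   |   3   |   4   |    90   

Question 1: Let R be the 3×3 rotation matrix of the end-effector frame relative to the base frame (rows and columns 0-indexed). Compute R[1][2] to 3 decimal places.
End-effector z-axis (col 2 of R) = (-0.5000,-0.5000,-0.7071)
R[1][2] = -0.5000

-0.500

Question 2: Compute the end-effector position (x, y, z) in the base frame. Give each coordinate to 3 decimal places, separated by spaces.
after link 1: o_1 = (0.0000, 3.0000, 1.0000)
after link 2: o_2 = (2.8284, 5.8284, 3.0000)
after link 3: o_3 = (-1.2929, 5.9497, 5.8284)

-1.293 5.950 5.828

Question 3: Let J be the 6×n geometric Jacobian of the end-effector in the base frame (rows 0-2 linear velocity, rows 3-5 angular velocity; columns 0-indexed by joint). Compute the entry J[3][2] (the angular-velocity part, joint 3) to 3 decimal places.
-0.707

axis z_2 = (-0.7071,0.7071,0.0000); lever o_n−o_2 = (-4.1213,0.1213,2.8284)
cross product → J_v[:, 2] = (2.0000,2.0000,2.8284)
J_ω[:, 2] = z_2
entry J[3][2] = -0.7071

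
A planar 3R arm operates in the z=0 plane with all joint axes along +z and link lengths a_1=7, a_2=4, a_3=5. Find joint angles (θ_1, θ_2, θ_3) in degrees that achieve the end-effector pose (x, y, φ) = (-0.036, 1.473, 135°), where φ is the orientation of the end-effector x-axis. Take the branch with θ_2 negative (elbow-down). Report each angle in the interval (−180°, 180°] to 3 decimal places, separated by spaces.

wrist centre = target − a_3·(cos φ, sin φ) = (3.4995, -2.0625)
cos θ_2 = (16.5008−7²−4²)/(2·7·4) = -0.8661; θ_2 = -150.0037° (elbow-down)
β = atan2(-2.0625,3.4995) = -30.5140°; ψ = atan2(-1.9998,3.5358) = -29.4918°
θ_1 = β − ψ = -1.0221°
θ_3 = φ − θ_1 − θ_2 = -73.9742° (wrapped to (-180°,180°])

-1.022 -150.004 -73.974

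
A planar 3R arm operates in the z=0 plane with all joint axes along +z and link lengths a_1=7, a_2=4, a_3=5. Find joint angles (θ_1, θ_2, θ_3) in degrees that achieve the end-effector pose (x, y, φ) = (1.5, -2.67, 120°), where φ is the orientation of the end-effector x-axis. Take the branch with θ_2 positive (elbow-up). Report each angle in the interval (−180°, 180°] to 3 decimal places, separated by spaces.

wrist centre = target − a_3·(cos φ, sin φ) = (4.0000, -7.0001)
cos θ_2 = (65.0018−7²−4²)/(2·7·4) = 0.0000; θ_2 = 89.9982° (elbow-up)
β = atan2(-7.0001,4.0000) = -60.2556°; ψ = atan2(4.0000,7.0001) = 29.7444°
θ_1 = β − ψ = -90.0000°
θ_3 = φ − θ_1 − θ_2 = 120.0018° (wrapped to (-180°,180°])

-90.000 89.998 120.002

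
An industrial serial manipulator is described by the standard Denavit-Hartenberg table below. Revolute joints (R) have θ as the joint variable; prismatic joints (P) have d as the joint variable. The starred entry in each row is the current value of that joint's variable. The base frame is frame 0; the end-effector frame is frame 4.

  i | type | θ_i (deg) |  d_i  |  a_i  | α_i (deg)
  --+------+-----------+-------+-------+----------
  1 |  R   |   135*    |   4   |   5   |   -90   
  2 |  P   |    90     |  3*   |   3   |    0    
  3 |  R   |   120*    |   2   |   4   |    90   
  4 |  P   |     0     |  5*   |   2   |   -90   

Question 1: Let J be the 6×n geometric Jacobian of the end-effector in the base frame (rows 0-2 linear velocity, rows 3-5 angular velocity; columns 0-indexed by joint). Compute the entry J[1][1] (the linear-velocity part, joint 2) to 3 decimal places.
prismatic axis z_1 = (-0.7071,-0.7071,0.0000)
J_v[:, 1] = z_1; J_ω[:, 1] = (0,0,0)
entry J[1][1] = -0.7071

-0.707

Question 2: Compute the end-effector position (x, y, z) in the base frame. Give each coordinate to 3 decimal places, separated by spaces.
-1.629 -5.442 -0.330

after link 1: o_1 = (-3.5355, 3.5355, 4.0000)
after link 2: o_2 = (-5.6569, 1.4142, 1.0000)
after link 3: o_3 = (-4.6216, -2.4495, 3.0000)
after link 4: o_4 = (-1.6291, -5.4420, -0.3301)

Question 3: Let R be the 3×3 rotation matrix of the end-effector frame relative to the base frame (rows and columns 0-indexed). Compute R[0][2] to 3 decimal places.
-0.707

End-effector z-axis (col 2 of R) = (-0.7071,-0.7071,0.0000)
R[0][2] = -0.7071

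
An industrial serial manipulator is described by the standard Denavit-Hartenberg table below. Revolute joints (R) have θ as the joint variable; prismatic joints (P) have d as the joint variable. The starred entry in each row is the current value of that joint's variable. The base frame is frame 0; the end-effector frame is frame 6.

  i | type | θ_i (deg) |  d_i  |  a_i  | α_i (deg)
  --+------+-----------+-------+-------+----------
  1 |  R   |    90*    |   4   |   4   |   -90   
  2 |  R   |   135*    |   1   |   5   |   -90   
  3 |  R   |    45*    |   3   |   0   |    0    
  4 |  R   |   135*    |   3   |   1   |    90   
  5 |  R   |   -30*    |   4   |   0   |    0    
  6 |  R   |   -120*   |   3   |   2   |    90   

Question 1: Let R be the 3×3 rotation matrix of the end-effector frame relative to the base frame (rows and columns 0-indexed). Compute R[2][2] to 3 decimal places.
End-effector z-axis (col 2 of R) = (-0.0000,-0.9659,0.2588)
R[2][2] = 0.2588

0.259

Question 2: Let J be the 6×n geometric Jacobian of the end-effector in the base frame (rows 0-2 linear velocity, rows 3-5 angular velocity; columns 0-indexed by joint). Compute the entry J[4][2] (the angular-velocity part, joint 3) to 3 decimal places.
axis z_2 = (-0.0000,-0.7071,0.7071); lever o_n−o_2 = (7.0000,-4.0532,3.0179)
cross product → J_v[:, 2] = (0.7321,4.9497,4.9497)
J_ω[:, 2] = z_2
entry J[4][2] = -0.7071

-0.707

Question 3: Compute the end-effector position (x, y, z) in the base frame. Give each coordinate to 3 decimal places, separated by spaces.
6.000 -3.589 3.482

after link 1: o_1 = (0.0000, 4.0000, 4.0000)
after link 2: o_2 = (-1.0000, 0.4645, 0.4645)
after link 3: o_3 = (-1.0000, -1.6569, 2.5858)
after link 4: o_4 = (-1.0000, -3.0711, 5.4142)
after link 5: o_5 = (3.0000, -3.0711, 5.4142)
after link 6: o_6 = (6.0000, -3.5887, 3.4824)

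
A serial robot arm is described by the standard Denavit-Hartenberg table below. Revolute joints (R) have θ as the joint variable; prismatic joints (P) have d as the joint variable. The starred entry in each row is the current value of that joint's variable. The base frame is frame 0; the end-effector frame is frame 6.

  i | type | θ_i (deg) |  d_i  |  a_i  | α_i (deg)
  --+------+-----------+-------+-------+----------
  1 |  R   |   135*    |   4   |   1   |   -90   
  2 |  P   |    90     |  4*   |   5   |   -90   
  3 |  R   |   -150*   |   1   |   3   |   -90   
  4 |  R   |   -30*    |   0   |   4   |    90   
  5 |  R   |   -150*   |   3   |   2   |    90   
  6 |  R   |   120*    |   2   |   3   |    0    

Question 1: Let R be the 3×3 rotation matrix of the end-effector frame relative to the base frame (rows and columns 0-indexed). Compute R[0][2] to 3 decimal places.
End-effector z-axis (col 2 of R) = (-0.5540,-0.2005,-0.8080)
R[0][2] = -0.5540

-0.554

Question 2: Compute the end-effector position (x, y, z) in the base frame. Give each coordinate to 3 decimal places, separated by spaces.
-0.257 -8.929 0.358

after link 1: o_1 = (-0.7071, 0.7071, 4.0000)
after link 2: o_2 = (-3.5355, -2.1213, -1.0000)
after link 3: o_3 = (-3.8891, -3.8891, 1.5981)
after link 4: o_4 = (-3.6996, -6.5280, 4.5981)
after link 5: o_5 = (-0.8018, -6.0798, 2.5000)
after link 6: o_6 = (-0.2573, -8.9287, 0.3583)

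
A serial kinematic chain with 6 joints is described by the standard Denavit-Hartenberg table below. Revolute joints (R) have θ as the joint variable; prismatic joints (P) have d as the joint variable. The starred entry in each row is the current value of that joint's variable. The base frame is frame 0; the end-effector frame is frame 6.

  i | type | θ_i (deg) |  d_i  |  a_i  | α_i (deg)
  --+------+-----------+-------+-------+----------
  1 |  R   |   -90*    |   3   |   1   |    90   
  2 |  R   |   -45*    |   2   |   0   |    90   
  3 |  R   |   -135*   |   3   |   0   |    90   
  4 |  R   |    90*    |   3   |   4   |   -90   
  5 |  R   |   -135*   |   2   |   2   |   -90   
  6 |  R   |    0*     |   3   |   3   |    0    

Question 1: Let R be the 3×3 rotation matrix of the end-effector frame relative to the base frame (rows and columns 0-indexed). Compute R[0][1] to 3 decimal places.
End-effector y-axis (col 1 of R) = (0.7071,0.5000,0.5000)
R[0][1] = 0.7071

0.707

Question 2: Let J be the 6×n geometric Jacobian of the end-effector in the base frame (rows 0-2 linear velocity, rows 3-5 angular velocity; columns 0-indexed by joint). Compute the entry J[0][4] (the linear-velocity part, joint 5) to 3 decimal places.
-1.000

axis z_4 = (-0.7071,-0.5000,-0.5000); lever o_n−o_4 = (-5.4142,0.8284,2.8284)
cross product → J_v[:, 4] = (-1.0000,4.7071,-3.2929)
J_ω[:, 4] = z_4
entry J[0][4] = -1.0000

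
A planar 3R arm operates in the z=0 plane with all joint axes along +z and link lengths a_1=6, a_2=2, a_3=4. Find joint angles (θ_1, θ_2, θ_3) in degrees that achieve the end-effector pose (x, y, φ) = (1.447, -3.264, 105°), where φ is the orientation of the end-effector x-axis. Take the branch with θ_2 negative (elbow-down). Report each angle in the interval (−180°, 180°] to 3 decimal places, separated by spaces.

-59.996 -45.016 -149.988

wrist centre = target − a_3·(cos φ, sin φ) = (2.4823, -7.1277)
cos θ_2 = (56.9658−6²−2²)/(2·6·2) = 0.7069; θ_2 = -45.0159° (elbow-down)
β = atan2(-7.1277,2.4823) = -70.7989°; ψ = atan2(-1.4146,7.4138) = -10.8026°
θ_1 = β − ψ = -59.9964°
θ_3 = φ − θ_1 − θ_2 = -149.9877° (wrapped to (-180°,180°])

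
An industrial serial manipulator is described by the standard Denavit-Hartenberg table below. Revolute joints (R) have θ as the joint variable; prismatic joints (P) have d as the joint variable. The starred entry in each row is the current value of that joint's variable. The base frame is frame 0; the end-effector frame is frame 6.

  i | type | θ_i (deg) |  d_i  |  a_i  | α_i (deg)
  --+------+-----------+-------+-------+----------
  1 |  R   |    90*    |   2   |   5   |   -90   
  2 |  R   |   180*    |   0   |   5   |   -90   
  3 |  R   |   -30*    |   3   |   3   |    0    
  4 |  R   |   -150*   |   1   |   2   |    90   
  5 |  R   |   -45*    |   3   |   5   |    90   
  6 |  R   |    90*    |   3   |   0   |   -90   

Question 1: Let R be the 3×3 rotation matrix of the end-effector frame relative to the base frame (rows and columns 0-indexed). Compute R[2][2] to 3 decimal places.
0.707

End-effector z-axis (col 2 of R) = (-0.0000,-0.7071,0.7071)
R[2][2] = 0.7071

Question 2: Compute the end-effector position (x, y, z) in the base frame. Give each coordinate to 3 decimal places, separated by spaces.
1.500 0.816 0.343

after link 1: o_1 = (0.0000, 5.0000, 2.0000)
after link 2: o_2 = (-0.0000, 0.0000, 2.0000)
after link 3: o_3 = (-1.5000, -2.5981, 5.0000)
after link 4: o_4 = (-1.5000, -0.5981, 6.0000)
after link 5: o_5 = (1.5000, 2.9375, 2.4645)
after link 6: o_6 = (1.5000, 0.8161, 0.3431)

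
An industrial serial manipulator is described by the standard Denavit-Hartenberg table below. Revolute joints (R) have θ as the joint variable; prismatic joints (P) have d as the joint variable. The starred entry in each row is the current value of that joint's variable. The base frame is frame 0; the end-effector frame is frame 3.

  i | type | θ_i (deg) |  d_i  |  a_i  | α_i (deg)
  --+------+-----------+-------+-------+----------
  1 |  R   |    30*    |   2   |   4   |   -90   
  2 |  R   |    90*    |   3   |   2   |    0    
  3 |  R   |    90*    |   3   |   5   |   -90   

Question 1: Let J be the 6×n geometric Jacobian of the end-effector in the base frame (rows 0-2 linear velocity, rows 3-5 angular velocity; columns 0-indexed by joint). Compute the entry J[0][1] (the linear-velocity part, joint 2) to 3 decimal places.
-1.732

axis z_1 = (-0.5000,0.8660,0.0000); lever o_n−o_1 = (-7.3301,2.6962,-2.0000)
cross product → J_v[:, 1] = (-1.7321,-1.0000,5.0000)
J_ω[:, 1] = z_1
entry J[0][1] = -1.7321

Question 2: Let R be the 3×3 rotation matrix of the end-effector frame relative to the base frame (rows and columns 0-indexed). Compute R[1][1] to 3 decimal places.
-0.866

End-effector y-axis (col 1 of R) = (0.5000,-0.8660,-0.0000)
R[1][1] = -0.8660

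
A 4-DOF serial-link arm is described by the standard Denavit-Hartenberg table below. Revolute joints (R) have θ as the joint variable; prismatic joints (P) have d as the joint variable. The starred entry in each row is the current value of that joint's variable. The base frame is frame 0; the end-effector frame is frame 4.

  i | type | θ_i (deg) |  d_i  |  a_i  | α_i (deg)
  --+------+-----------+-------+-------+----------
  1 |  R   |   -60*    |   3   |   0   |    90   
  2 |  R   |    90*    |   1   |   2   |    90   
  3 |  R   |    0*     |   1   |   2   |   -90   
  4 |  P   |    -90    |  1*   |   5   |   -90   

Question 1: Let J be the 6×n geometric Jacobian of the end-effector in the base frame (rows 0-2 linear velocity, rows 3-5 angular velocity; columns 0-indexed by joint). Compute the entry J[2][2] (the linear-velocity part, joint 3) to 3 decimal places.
axis z_2 = (0.5000,-0.8660,-0.0000); lever o_n−o_2 = (2.1340,-5.6962,2.0000)
cross product → J_v[:, 2] = (-1.7321,-1.0000,-1.0000)
J_ω[:, 2] = z_2
entry J[2][2] = -1.0000

-1.000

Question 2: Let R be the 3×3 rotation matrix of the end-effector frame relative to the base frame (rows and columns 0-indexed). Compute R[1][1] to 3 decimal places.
End-effector y-axis (col 1 of R) = (0.8660,0.5000,0.0000)
R[1][1] = 0.5000

0.500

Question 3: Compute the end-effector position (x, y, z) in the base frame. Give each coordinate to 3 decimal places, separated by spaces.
1.268 -6.196 7.000

after link 1: o_1 = (0.0000, 0.0000, 3.0000)
after link 2: o_2 = (-0.8660, -0.5000, 5.0000)
after link 3: o_3 = (-0.3660, -1.3660, 7.0000)
after link 4: o_4 = (1.2679, -6.1962, 7.0000)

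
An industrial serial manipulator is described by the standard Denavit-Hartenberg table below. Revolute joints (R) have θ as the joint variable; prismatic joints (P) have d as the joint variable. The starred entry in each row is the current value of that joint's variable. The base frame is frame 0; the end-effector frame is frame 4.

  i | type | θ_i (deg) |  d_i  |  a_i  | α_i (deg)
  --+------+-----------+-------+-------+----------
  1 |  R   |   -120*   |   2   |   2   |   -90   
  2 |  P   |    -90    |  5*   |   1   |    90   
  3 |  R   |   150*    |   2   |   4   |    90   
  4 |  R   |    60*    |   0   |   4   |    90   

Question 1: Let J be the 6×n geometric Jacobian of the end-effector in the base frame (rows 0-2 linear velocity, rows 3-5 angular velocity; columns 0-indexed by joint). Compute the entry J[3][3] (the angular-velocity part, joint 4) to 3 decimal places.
0.750

axis z_3 = (0.7500,-0.4330,0.5000); lever o_n−o_3 = (2.5981,2.5000,-1.7321)
cross product → J_v[:, 3] = (-0.5000,2.5981,3.0000)
J_ω[:, 3] = z_3
entry J[3][3] = 0.7500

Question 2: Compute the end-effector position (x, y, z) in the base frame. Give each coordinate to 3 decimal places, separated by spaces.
after link 1: o_1 = (-1.0000, -1.7321, 2.0000)
after link 2: o_2 = (3.3301, -4.2321, 3.0000)
after link 3: o_3 = (6.0622, -3.5000, -0.4641)
after link 4: o_4 = (8.6603, -1.0000, -2.1962)

8.660 -1.000 -2.196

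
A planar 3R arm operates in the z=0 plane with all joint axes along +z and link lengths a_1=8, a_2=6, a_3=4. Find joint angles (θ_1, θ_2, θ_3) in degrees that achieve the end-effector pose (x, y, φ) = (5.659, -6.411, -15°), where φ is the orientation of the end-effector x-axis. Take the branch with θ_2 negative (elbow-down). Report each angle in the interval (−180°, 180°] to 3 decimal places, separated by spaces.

wrist centre = target − a_3·(cos φ, sin φ) = (1.7953, -5.3757)
cos θ_2 = (32.1215−8²−6²)/(2·8·6) = -0.7071; θ_2 = -134.9968° (elbow-down)
β = atan2(-5.3757,1.7953) = -71.5326°; ψ = atan2(-4.2429,3.7576) = -48.4711°
θ_1 = β − ψ = -23.0614°
θ_3 = φ − θ_1 − θ_2 = 143.0583° (wrapped to (-180°,180°])

-23.061 -134.997 143.058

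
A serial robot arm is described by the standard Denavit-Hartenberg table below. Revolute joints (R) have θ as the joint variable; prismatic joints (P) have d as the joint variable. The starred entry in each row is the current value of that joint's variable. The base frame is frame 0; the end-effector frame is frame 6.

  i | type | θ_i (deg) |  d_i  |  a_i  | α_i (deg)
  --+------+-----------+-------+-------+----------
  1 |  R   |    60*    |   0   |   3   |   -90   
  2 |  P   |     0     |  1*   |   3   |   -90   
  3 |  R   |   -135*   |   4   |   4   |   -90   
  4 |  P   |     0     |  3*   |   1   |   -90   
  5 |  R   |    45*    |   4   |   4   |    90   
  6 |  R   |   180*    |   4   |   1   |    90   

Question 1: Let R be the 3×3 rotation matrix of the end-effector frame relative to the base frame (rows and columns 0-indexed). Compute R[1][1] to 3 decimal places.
End-effector y-axis (col 1 of R) = (-0.8660,0.5000,0.0000)
R[1][1] = 0.5000

0.500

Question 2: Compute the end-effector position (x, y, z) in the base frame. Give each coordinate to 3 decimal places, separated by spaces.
after link 1: o_1 = (1.5000, 2.5981, 0.0000)
after link 2: o_2 = (2.1340, 5.6962, 0.0000)
after link 3: o_3 = (-1.7297, 4.6609, -4.0000)
after link 4: o_4 = (-3.4721, 7.2998, -4.0000)
after link 5: o_5 = (-5.4721, 3.8357, 0.0000)
after link 6: o_6 = (-8.4362, 6.7018, 0.0000)

-8.436 6.702 0.000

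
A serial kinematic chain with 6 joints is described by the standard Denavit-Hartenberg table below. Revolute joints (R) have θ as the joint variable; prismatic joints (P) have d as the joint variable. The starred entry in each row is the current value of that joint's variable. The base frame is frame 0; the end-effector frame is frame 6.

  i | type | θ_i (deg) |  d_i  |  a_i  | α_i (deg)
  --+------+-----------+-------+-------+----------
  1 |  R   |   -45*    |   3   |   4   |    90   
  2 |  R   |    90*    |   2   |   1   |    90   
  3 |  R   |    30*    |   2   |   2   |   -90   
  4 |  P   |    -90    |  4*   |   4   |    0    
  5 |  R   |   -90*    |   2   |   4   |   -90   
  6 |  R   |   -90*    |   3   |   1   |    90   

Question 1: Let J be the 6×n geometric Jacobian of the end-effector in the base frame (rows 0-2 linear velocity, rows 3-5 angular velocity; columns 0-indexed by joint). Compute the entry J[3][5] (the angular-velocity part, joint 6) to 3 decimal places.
axis z_5 = (0.7071,-0.7071,0.0000); lever o_n−o_5 = (1.5089,-2.7337,-0.5000)
cross product → J_v[:, 5] = (0.3536,0.3536,-0.8660)
J_ω[:, 5] = z_5
entry J[3][5] = 0.7071

0.707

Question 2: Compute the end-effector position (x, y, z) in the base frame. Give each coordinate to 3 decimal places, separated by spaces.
after link 1: o_1 = (2.8284, -2.8284, 3.0000)
after link 2: o_2 = (1.4142, -4.2426, 4.0000)
after link 3: o_3 = (2.1213, -6.3640, 5.7321)
after link 4: o_4 = (2.5003, -11.6419, 3.7321)
after link 5: o_5 = (2.6897, -11.4524, -0.7321)
after link 6: o_6 = (4.1987, -14.1861, -1.2321)

4.199 -14.186 -1.232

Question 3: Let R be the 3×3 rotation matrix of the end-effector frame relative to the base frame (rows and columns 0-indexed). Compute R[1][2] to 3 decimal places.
End-effector z-axis (col 2 of R) = (-0.3536,-0.3536,0.8660)
R[1][2] = -0.3536

-0.354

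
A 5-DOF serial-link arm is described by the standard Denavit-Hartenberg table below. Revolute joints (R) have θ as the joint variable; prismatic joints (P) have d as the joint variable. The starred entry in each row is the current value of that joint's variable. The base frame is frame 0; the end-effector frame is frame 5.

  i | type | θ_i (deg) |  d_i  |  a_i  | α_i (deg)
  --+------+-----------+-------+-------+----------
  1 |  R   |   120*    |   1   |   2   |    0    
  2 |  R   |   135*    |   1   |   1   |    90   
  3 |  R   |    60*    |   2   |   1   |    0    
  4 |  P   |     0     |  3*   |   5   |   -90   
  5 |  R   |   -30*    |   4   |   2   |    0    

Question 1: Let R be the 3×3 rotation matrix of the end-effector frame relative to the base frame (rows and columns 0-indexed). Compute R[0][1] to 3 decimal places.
0.772

End-effector y-axis (col 1 of R) = (0.7718,-0.4656,0.4330)
R[0][1] = 0.7718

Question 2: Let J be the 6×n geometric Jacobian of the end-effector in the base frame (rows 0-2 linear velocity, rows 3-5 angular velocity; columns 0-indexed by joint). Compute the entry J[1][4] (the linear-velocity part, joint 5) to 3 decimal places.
axis z_4 = (0.2241,0.8365,0.5000); lever o_n−o_4 = (-0.2935,2.7684,3.5000)
cross product → J_v[:, 4] = (1.5436,-0.9313,0.8660)
J_ω[:, 4] = z_4
entry J[1][4] = -0.9313

-0.931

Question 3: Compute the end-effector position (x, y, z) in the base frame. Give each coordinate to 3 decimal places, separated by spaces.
-7.158 1.931 10.696

after link 1: o_1 = (-1.0000, 1.7321, 1.0000)
after link 2: o_2 = (-1.2588, 0.7661, 2.0000)
after link 3: o_3 = (-3.3201, 0.8008, 2.8660)
after link 4: o_4 = (-6.8649, -0.8376, 7.1962)
after link 5: o_5 = (-7.1584, 1.9308, 10.6962)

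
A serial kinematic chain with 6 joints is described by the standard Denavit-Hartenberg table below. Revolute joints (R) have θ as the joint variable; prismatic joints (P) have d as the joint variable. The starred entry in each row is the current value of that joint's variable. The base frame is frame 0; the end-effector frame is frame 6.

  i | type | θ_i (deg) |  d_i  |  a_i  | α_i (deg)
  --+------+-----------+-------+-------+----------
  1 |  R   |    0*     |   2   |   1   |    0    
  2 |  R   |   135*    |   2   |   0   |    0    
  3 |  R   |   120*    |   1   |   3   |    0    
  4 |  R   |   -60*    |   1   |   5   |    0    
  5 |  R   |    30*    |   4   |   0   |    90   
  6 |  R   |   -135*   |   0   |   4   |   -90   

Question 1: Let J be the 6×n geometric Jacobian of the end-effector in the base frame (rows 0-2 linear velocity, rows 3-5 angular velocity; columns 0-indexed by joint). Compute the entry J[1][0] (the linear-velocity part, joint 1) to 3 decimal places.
-2.606

axis z_0 = ẑ; lever o_n−o_0 = (-2.6061,-2.1919,7.1716)
cross product → J_v[:, 0] = (2.1919,-2.6061,0.0000)
J_ω[:, 0] = z_0
entry J[1][0] = -2.6061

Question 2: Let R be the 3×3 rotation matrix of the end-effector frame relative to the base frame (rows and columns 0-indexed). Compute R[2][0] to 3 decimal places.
-0.707

End-effector x-axis (col 0 of R) = (0.5000,0.5000,-0.7071)
R[2][0] = -0.7071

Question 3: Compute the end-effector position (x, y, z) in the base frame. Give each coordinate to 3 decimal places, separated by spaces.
after link 1: o_1 = (1.0000, 0.0000, 2.0000)
after link 2: o_2 = (1.0000, 0.0000, 4.0000)
after link 3: o_3 = (0.2235, -2.8978, 5.0000)
after link 4: o_4 = (-4.6061, -4.1919, 6.0000)
after link 5: o_5 = (-4.6061, -4.1919, 10.0000)
after link 6: o_6 = (-2.6061, -2.1919, 7.1716)

-2.606 -2.192 7.172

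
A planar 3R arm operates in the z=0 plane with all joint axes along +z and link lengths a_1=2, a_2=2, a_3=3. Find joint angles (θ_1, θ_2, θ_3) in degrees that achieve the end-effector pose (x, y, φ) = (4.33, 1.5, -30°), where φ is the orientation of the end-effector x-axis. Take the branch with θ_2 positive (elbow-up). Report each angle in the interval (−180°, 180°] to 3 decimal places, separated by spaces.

30.000 60.004 -120.004

wrist centre = target − a_3·(cos φ, sin φ) = (1.7319, 3.0000)
cos θ_2 = (11.9996−2²−2²)/(2·2·2) = 0.4999; θ_2 = 60.0036° (elbow-up)
β = atan2(3.0000,1.7319) = 60.0018°; ψ = atan2(1.7321,2.9999) = 30.0018°
θ_1 = β − ψ = 30.0000°
θ_3 = φ − θ_1 − θ_2 = -120.0036° (wrapped to (-180°,180°])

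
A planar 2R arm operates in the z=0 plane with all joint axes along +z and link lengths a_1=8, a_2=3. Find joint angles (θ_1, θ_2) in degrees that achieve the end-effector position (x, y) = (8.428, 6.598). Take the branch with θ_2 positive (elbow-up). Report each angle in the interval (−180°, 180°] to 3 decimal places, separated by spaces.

29.998 30.011

cos θ_2 = (114.5648−8²−3²)/(2·8·3) = 0.8659; θ_2 = 30.0106° (elbow-up)
β = atan2(6.5980,8.4280) = 38.0562°; ψ = atan2(1.5005,10.5978) = 8.0586°
θ_1 = β − ψ = 29.9976°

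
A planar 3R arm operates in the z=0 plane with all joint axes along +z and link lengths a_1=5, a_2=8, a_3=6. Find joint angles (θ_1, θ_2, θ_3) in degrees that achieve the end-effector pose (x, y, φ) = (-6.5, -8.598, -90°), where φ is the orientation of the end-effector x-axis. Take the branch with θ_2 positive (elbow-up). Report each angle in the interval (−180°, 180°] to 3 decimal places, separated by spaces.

119.999 120.000 30.001

wrist centre = target − a_3·(cos φ, sin φ) = (-6.5000, -2.5980)
cos θ_2 = (48.9996−5²−8²)/(2·5·8) = -0.5000; θ_2 = 120.0003° (elbow-up)
β = atan2(-2.5980,-6.5000) = -158.2138°; ψ = atan2(6.9282,1.0000) = 81.7871°
θ_1 = β − ψ = -240.0009°
θ_3 = φ − θ_1 − θ_2 = 30.0005° (wrapped to (-180°,180°])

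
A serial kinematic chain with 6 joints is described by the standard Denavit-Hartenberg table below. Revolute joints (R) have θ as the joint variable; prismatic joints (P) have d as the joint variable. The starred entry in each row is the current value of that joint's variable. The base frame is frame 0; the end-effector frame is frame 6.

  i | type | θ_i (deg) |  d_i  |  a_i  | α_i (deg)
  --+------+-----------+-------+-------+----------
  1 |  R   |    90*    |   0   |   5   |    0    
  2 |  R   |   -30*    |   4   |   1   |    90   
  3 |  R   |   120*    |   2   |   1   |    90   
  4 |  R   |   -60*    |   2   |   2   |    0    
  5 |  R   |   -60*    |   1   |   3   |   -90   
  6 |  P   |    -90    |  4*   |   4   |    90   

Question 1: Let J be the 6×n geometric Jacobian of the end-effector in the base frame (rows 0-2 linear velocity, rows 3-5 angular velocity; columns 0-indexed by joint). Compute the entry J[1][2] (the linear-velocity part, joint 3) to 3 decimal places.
-6.004

axis z_2 = (0.8660,-0.5000,0.0000); lever o_n−o_2 = (-1.7099,5.6986,6.9330)
cross product → J_v[:, 2] = (-3.4665,-6.0042,4.0801)
J_ω[:, 2] = z_2
entry J[1][2] = -6.0042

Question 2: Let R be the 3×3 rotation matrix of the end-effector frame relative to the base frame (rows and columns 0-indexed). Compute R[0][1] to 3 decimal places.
-0.650

End-effector y-axis (col 1 of R) = (-0.6495,-0.1250,0.7500)
R[0][1] = -0.6495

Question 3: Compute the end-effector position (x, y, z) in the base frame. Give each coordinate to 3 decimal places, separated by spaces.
after link 1: o_1 = (0.0000, 5.0000, 0.0000)
after link 2: o_2 = (0.5000, 5.8660, 4.0000)
after link 3: o_3 = (1.9821, 4.4330, 4.8660)
after link 4: o_4 = (1.0981, 6.3660, 6.7321)
after link 5: o_5 = (-0.3439, 9.0646, 5.9330)
after link 6: o_6 = (-1.2099, 11.5646, 10.9330)

-1.210 11.565 10.933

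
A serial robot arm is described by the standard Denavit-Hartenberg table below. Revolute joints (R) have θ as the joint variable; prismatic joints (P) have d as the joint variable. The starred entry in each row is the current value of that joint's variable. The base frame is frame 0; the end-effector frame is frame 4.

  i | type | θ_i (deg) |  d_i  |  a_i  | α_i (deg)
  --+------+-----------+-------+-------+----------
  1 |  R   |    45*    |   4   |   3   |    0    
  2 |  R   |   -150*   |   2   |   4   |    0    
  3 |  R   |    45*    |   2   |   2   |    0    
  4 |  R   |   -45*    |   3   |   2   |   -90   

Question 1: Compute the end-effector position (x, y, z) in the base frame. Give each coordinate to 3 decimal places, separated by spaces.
1.568 -5.406 11.000

after link 1: o_1 = (2.1213, 2.1213, 4.0000)
after link 2: o_2 = (1.0860, -1.7424, 6.0000)
after link 3: o_3 = (2.0860, -3.4744, 8.0000)
after link 4: o_4 = (1.5684, -5.4063, 11.0000)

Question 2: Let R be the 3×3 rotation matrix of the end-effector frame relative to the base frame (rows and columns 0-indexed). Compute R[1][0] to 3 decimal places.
End-effector x-axis (col 0 of R) = (-0.2588,-0.9659,0.0000)
R[1][0] = -0.9659

-0.966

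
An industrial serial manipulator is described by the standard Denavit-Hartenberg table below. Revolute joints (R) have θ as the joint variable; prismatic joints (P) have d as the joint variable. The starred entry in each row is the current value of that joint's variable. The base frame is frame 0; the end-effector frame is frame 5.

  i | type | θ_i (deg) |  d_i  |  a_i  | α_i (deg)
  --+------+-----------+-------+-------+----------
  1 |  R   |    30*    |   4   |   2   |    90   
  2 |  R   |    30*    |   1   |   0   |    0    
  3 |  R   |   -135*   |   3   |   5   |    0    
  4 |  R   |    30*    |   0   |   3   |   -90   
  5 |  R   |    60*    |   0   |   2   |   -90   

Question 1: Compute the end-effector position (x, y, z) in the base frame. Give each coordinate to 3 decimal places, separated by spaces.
after link 1: o_1 = (1.7321, 1.0000, 4.0000)
after link 2: o_2 = (2.2321, 0.1340, 4.0000)
after link 3: o_3 = (2.6113, -3.1111, -0.8296)
after link 4: o_4 = (3.2838, -2.7229, -3.7274)
after link 5: o_5 = (2.6419, -1.0935, -4.6933)

2.642 -1.094 -4.693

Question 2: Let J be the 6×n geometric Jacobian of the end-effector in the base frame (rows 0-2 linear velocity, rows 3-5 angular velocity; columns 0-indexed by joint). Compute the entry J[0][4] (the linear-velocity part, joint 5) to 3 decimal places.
axis z_4 = (0.8365,0.4830,0.2588); lever o_n−o_4 = (-0.6419,1.6294,-0.9659)
cross product → J_v[:, 4] = (-0.8882,0.6419,1.6730)
J_ω[:, 4] = z_4
entry J[0][4] = -0.8882

-0.888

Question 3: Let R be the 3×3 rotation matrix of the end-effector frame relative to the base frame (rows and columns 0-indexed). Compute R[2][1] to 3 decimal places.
-0.259

End-effector y-axis (col 1 of R) = (-0.8365,-0.4830,-0.2588)
R[2][1] = -0.2588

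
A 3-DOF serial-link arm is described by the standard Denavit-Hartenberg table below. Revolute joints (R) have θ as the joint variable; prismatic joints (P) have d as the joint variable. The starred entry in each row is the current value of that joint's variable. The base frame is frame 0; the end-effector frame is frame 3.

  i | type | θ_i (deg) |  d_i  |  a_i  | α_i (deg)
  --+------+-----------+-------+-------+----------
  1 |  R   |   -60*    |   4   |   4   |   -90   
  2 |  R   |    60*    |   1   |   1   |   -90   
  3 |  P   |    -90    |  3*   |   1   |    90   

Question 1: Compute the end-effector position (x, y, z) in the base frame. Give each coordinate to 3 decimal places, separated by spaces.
2.683 -0.647 1.634

after link 1: o_1 = (2.0000, -3.4641, 4.0000)
after link 2: o_2 = (3.1160, -3.3971, 3.1340)
after link 3: o_3 = (2.6830, -0.6471, 1.6340)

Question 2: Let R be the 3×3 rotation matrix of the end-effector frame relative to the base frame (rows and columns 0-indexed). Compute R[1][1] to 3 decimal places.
0.750

End-effector y-axis (col 1 of R) = (-0.4330,0.7500,-0.5000)
R[1][1] = 0.7500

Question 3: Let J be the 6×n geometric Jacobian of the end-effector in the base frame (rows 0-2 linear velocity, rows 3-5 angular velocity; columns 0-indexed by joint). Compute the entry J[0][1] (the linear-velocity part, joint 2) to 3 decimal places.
-1.183

axis z_1 = (0.8660,0.5000,0.0000); lever o_n−o_1 = (0.6830,2.8170,-2.3660)
cross product → J_v[:, 1] = (-1.1830,2.0490,2.0981)
J_ω[:, 1] = z_1
entry J[0][1] = -1.1830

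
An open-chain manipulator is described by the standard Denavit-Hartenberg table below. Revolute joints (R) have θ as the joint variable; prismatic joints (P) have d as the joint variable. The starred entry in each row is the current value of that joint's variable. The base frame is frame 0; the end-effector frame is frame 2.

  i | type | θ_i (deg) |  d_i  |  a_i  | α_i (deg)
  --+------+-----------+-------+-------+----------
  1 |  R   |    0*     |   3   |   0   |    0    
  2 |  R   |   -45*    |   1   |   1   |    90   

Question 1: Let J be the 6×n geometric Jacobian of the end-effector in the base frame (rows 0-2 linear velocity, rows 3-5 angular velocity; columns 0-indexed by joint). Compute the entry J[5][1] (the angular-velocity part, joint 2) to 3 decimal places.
1.000

axis z_1 = (0.0000,0.0000,1.0000); lever o_n−o_1 = (0.7071,-0.7071,1.0000)
cross product → J_v[:, 1] = (0.7071,0.7071,-0.0000)
J_ω[:, 1] = z_1
entry J[5][1] = 1.0000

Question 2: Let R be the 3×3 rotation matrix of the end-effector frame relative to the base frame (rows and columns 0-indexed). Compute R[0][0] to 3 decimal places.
0.707

End-effector x-axis (col 0 of R) = (0.7071,-0.7071,0.0000)
R[0][0] = 0.7071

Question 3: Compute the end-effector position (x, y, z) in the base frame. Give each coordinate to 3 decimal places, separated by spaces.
0.707 -0.707 4.000

after link 1: o_1 = (0.0000, 0.0000, 3.0000)
after link 2: o_2 = (0.7071, -0.7071, 4.0000)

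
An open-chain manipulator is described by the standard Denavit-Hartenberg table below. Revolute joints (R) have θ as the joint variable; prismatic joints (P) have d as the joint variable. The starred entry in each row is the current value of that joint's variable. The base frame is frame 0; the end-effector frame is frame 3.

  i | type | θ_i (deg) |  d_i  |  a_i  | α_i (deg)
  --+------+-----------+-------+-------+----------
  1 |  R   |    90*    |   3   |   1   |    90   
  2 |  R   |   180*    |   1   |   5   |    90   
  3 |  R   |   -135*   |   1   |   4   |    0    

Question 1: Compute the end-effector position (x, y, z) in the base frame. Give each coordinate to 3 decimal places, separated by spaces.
-1.828 -1.172 4.000

after link 1: o_1 = (0.0000, 1.0000, 3.0000)
after link 2: o_2 = (1.0000, -4.0000, 3.0000)
after link 3: o_3 = (-1.8284, -1.1716, 4.0000)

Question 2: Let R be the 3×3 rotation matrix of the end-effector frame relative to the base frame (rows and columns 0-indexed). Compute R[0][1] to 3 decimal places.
End-effector y-axis (col 1 of R) = (-0.7071,-0.7071,0.0000)
R[0][1] = -0.7071

-0.707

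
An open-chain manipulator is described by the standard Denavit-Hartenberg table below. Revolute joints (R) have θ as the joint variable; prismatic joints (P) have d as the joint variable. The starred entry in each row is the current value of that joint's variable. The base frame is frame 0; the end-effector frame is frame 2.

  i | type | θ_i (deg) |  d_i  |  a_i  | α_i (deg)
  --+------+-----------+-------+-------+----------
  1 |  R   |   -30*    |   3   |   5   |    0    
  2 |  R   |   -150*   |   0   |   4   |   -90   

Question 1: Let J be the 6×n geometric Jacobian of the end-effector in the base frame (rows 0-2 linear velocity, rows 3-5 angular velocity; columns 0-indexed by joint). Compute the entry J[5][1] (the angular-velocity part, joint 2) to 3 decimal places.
axis z_1 = (0.0000,0.0000,1.0000); lever o_n−o_1 = (-4.0000,0.0000,0.0000)
cross product → J_v[:, 1] = (0.0000,-4.0000,0.0000)
J_ω[:, 1] = z_1
entry J[5][1] = 1.0000

1.000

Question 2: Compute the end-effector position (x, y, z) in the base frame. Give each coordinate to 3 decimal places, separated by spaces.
0.330 -2.500 3.000

after link 1: o_1 = (4.3301, -2.5000, 3.0000)
after link 2: o_2 = (0.3301, -2.5000, 3.0000)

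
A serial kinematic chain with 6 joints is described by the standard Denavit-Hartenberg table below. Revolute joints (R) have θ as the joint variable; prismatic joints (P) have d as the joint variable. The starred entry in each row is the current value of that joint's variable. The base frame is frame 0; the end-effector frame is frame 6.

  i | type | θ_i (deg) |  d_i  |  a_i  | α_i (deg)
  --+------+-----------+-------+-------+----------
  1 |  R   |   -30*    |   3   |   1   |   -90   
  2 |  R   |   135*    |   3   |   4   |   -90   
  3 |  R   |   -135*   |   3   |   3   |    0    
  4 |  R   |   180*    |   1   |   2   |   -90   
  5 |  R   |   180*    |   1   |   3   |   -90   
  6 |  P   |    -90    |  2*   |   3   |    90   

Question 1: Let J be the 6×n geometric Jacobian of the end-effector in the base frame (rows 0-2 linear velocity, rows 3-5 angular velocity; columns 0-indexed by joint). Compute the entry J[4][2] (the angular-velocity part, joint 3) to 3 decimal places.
axis z_2 = (-0.6124,0.3536,0.7071); lever o_n−o_2 = (-0.2101,0.1213,8.2426)
cross product → J_v[:, 2] = (2.8284,4.8990,-0.0000)
J_ω[:, 2] = z_2
entry J[4][2] = 0.3536

0.354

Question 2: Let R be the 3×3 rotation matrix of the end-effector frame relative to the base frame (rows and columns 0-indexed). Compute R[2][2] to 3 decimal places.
-0.500

End-effector z-axis (col 2 of R) = (-0.7866,-0.3624,-0.5000)
R[2][2] = -0.5000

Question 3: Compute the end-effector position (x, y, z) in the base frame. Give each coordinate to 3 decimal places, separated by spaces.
-0.294 3.634 8.414

after link 1: o_1 = (0.8660, -0.5000, 3.0000)
after link 2: o_2 = (-0.0835, 3.5123, 0.1716)
after link 3: o_3 = (0.4391, 5.6601, 3.7929)
after link 4: o_4 = (-1.7464, 5.2889, 3.5000)
after link 5: o_5 = (0.6928, 5.5136, 5.5000)
after link 6: o_6 = (-0.2936, 3.6336, 8.4142)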